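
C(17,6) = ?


C(n,k) = n! / (k!(n-k)!)
C(17,6) = 17! / (6!11!)
= 12376

C(17,6) = 12376


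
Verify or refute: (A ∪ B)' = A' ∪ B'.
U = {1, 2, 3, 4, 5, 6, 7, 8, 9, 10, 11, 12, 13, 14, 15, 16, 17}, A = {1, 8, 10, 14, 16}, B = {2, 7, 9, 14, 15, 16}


LHS: A ∪ B = {1, 2, 7, 8, 9, 10, 14, 15, 16}
(A ∪ B)' = U \ (A ∪ B) = {3, 4, 5, 6, 11, 12, 13, 17}
A' = {2, 3, 4, 5, 6, 7, 9, 11, 12, 13, 15, 17}, B' = {1, 3, 4, 5, 6, 8, 10, 11, 12, 13, 17}
Claimed RHS: A' ∪ B' = {1, 2, 3, 4, 5, 6, 7, 8, 9, 10, 11, 12, 13, 15, 17}
Identity is INVALID: LHS = {3, 4, 5, 6, 11, 12, 13, 17} but the RHS claimed here equals {1, 2, 3, 4, 5, 6, 7, 8, 9, 10, 11, 12, 13, 15, 17}. The correct form is (A ∪ B)' = A' ∩ B'.

Identity is invalid: (A ∪ B)' = {3, 4, 5, 6, 11, 12, 13, 17} but A' ∪ B' = {1, 2, 3, 4, 5, 6, 7, 8, 9, 10, 11, 12, 13, 15, 17}. The correct De Morgan law is (A ∪ B)' = A' ∩ B'.


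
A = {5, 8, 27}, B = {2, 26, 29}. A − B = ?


A \ B = elements in A but not in B
A = {5, 8, 27}
B = {2, 26, 29}
Remove from A any elements in B
A \ B = {5, 8, 27}

A \ B = {5, 8, 27}


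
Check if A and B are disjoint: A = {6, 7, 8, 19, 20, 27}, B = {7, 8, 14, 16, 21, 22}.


Disjoint means A ∩ B = ∅.
A ∩ B = {7, 8}
A ∩ B ≠ ∅, so A and B are NOT disjoint.

No, A and B are not disjoint (A ∩ B = {7, 8})


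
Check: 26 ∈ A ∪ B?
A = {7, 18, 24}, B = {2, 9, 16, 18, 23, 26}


A = {7, 18, 24}, B = {2, 9, 16, 18, 23, 26}
A ∪ B = all elements in A or B
A ∪ B = {2, 7, 9, 16, 18, 23, 24, 26}
Checking if 26 ∈ A ∪ B
26 is in A ∪ B → True

26 ∈ A ∪ B


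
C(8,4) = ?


C(n,k) = n! / (k!(n-k)!)
C(8,4) = 8! / (4!4!)
= 70

C(8,4) = 70


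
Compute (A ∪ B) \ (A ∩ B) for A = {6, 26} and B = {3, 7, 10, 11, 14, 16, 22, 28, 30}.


A △ B = (A \ B) ∪ (B \ A) = elements in exactly one of A or B
A \ B = {6, 26}
B \ A = {3, 7, 10, 11, 14, 16, 22, 28, 30}
A △ B = {3, 6, 7, 10, 11, 14, 16, 22, 26, 28, 30}

A △ B = {3, 6, 7, 10, 11, 14, 16, 22, 26, 28, 30}


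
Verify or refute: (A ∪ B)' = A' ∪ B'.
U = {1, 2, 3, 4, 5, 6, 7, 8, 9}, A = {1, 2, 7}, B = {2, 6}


LHS: A ∪ B = {1, 2, 6, 7}
(A ∪ B)' = U \ (A ∪ B) = {3, 4, 5, 8, 9}
A' = {3, 4, 5, 6, 8, 9}, B' = {1, 3, 4, 5, 7, 8, 9}
Claimed RHS: A' ∪ B' = {1, 3, 4, 5, 6, 7, 8, 9}
Identity is INVALID: LHS = {3, 4, 5, 8, 9} but the RHS claimed here equals {1, 3, 4, 5, 6, 7, 8, 9}. The correct form is (A ∪ B)' = A' ∩ B'.

Identity is invalid: (A ∪ B)' = {3, 4, 5, 8, 9} but A' ∪ B' = {1, 3, 4, 5, 6, 7, 8, 9}. The correct De Morgan law is (A ∪ B)' = A' ∩ B'.


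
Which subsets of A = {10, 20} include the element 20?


A subset of A contains 20 iff the remaining 1 elements form any subset of A \ {20}.
Count: 2^(n-1) = 2^1 = 2
Subsets containing 20: {20}, {10, 20}

Subsets containing 20 (2 total): {20}, {10, 20}


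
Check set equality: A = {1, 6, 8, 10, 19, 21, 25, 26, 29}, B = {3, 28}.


Two sets are equal iff they have exactly the same elements.
A = {1, 6, 8, 10, 19, 21, 25, 26, 29}
B = {3, 28}
Differences: {1, 3, 6, 8, 10, 19, 21, 25, 26, 28, 29}
A ≠ B

No, A ≠ B


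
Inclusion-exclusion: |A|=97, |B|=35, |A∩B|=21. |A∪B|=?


|A ∪ B| = |A| + |B| - |A ∩ B|
= 97 + 35 - 21
= 111

|A ∪ B| = 111


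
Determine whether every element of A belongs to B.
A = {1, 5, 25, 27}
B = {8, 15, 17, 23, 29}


A ⊆ B means every element of A is in B.
Elements in A not in B: {1, 5, 25, 27}
So A ⊄ B.

No, A ⊄ B


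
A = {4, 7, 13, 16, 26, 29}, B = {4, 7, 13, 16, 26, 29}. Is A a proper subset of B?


A ⊂ B requires: A ⊆ B AND A ≠ B.
A ⊆ B? Yes
A = B? Yes
A = B, so A is not a PROPER subset.

No, A is not a proper subset of B


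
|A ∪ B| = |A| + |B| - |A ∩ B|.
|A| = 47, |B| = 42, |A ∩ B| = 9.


|A ∪ B| = |A| + |B| - |A ∩ B|
= 47 + 42 - 9
= 80

|A ∪ B| = 80


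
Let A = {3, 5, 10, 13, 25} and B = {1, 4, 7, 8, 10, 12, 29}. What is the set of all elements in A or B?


A ∪ B = all elements in A or B (or both)
A = {3, 5, 10, 13, 25}
B = {1, 4, 7, 8, 10, 12, 29}
A ∪ B = {1, 3, 4, 5, 7, 8, 10, 12, 13, 25, 29}

A ∪ B = {1, 3, 4, 5, 7, 8, 10, 12, 13, 25, 29}


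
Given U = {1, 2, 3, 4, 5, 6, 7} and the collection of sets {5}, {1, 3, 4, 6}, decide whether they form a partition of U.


A partition requires: (1) non-empty parts, (2) pairwise disjoint, (3) union = U
Parts: {5}, {1, 3, 4, 6}
Union of parts: {1, 3, 4, 5, 6}
U = {1, 2, 3, 4, 5, 6, 7}
All non-empty? True
Pairwise disjoint? True
Covers U? False

No, not a valid partition


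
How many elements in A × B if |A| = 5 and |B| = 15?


|A × B| = |A| × |B|
= 5 × 15
= 75

|A × B| = 75


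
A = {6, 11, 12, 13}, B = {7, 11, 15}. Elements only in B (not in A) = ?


A = {6, 11, 12, 13}
B = {7, 11, 15}
Region: only in B (not in A)
Elements: {7, 15}

Elements only in B (not in A): {7, 15}


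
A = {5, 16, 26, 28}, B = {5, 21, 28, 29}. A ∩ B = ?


A ∩ B = elements in both A and B
A = {5, 16, 26, 28}
B = {5, 21, 28, 29}
A ∩ B = {5, 28}

A ∩ B = {5, 28}


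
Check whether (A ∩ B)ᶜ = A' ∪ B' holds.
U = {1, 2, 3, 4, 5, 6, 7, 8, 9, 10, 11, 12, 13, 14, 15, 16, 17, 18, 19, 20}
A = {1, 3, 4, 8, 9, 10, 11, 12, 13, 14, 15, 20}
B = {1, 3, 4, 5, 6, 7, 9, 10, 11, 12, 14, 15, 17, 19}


LHS: A ∩ B = {1, 3, 4, 9, 10, 11, 12, 14, 15}
(A ∩ B)' = U \ (A ∩ B) = {2, 5, 6, 7, 8, 13, 16, 17, 18, 19, 20}
A' = {2, 5, 6, 7, 16, 17, 18, 19}, B' = {2, 8, 13, 16, 18, 20}
Claimed RHS: A' ∪ B' = {2, 5, 6, 7, 8, 13, 16, 17, 18, 19, 20}
Identity is VALID: LHS = RHS = {2, 5, 6, 7, 8, 13, 16, 17, 18, 19, 20} ✓

Identity is valid. (A ∩ B)' = A' ∪ B' = {2, 5, 6, 7, 8, 13, 16, 17, 18, 19, 20}


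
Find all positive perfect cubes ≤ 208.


Checking each candidate:
Condition: positive perfect cubes ≤ 208
Result = {1, 8, 27, 64, 125}

{1, 8, 27, 64, 125}


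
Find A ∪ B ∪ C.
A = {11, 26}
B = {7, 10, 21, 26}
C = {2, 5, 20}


A ∪ B = {7, 10, 11, 21, 26}
(A ∪ B) ∪ C = {2, 5, 7, 10, 11, 20, 21, 26}

A ∪ B ∪ C = {2, 5, 7, 10, 11, 20, 21, 26}


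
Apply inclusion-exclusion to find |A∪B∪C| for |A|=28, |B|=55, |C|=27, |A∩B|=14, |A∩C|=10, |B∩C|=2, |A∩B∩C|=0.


|A∪B∪C| = |A|+|B|+|C| - |A∩B|-|A∩C|-|B∩C| + |A∩B∩C|
= 28+55+27 - 14-10-2 + 0
= 110 - 26 + 0
= 84

|A ∪ B ∪ C| = 84


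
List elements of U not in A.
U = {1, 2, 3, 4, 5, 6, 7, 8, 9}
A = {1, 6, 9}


Aᶜ = U \ A = elements in U but not in A
U = {1, 2, 3, 4, 5, 6, 7, 8, 9}
A = {1, 6, 9}
Aᶜ = {2, 3, 4, 5, 7, 8}

Aᶜ = {2, 3, 4, 5, 7, 8}


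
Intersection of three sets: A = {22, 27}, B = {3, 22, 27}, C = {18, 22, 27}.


A ∩ B = {22, 27}
(A ∩ B) ∩ C = {22, 27}

A ∩ B ∩ C = {22, 27}


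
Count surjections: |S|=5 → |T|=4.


n = |S| = 5, k = |T| = 4. Surjections via inclusion-exclusion:
S(n,k) = Σ(-1)^i × C(k,i) × (k-i)^n, i=0 to k
i=0: (-1)^0×C(4,0)×4^5 = 1024
i=1: (-1)^1×C(4,1)×3^5 = -972
i=2: (-1)^2×C(4,2)×2^5 = 192
i=3: (-1)^3×C(4,3)×1^5 = -4
i=4: (-1)^4×C(4,4)×0^5 = 0
Total = 240

Number of surjections = 240


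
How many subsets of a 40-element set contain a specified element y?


Subsets of A containing y correspond to subsets of A \ {y}, which has 39 elements.
Count = 2^(n-1) = 2^39
= 549755813888

Number of subsets containing y = 549755813888


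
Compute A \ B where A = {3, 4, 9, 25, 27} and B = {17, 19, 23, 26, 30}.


A \ B = elements in A but not in B
A = {3, 4, 9, 25, 27}
B = {17, 19, 23, 26, 30}
Remove from A any elements in B
A \ B = {3, 4, 9, 25, 27}

A \ B = {3, 4, 9, 25, 27}


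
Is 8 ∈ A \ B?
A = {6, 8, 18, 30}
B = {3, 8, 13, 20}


A = {6, 8, 18, 30}, B = {3, 8, 13, 20}
A \ B = elements in A but not in B
A \ B = {6, 18, 30}
Checking if 8 ∈ A \ B
8 is not in A \ B → False

8 ∉ A \ B


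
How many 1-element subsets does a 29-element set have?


C(n,k) = n! / (k!(n-k)!)
C(29,1) = 29! / (1!28!)
= 29

C(29,1) = 29


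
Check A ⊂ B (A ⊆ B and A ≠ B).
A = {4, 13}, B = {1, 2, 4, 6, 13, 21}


A ⊂ B requires: A ⊆ B AND A ≠ B.
A ⊆ B? Yes
A = B? No
A ⊂ B: Yes (A is a proper subset of B)

Yes, A ⊂ B


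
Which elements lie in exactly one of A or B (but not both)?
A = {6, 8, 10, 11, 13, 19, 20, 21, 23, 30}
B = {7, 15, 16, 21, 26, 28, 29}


A △ B = (A \ B) ∪ (B \ A) = elements in exactly one of A or B
A \ B = {6, 8, 10, 11, 13, 19, 20, 23, 30}
B \ A = {7, 15, 16, 26, 28, 29}
A △ B = {6, 7, 8, 10, 11, 13, 15, 16, 19, 20, 23, 26, 28, 29, 30}

A △ B = {6, 7, 8, 10, 11, 13, 15, 16, 19, 20, 23, 26, 28, 29, 30}


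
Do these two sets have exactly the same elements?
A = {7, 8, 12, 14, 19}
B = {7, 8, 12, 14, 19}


Two sets are equal iff they have exactly the same elements.
A = {7, 8, 12, 14, 19}
B = {7, 8, 12, 14, 19}
Same elements → A = B

Yes, A = B


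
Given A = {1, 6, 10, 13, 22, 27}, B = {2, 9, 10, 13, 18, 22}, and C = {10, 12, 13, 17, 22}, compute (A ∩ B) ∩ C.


A ∩ B = {10, 13, 22}
(A ∩ B) ∩ C = {10, 13, 22}

A ∩ B ∩ C = {10, 13, 22}


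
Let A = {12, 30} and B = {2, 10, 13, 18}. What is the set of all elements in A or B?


A ∪ B = all elements in A or B (or both)
A = {12, 30}
B = {2, 10, 13, 18}
A ∪ B = {2, 10, 12, 13, 18, 30}

A ∪ B = {2, 10, 12, 13, 18, 30}


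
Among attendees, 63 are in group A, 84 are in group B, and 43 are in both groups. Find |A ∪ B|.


|A ∪ B| = |A| + |B| - |A ∩ B|
= 63 + 84 - 43
= 104

|A ∪ B| = 104


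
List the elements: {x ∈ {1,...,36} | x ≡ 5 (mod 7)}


Checking each candidate:
Condition: x in {1,...,36} with x ≡ 5 (mod 7)
Result = {5, 12, 19, 26, 33}

{5, 12, 19, 26, 33}


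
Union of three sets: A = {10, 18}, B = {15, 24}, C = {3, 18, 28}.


A ∪ B = {10, 15, 18, 24}
(A ∪ B) ∪ C = {3, 10, 15, 18, 24, 28}

A ∪ B ∪ C = {3, 10, 15, 18, 24, 28}


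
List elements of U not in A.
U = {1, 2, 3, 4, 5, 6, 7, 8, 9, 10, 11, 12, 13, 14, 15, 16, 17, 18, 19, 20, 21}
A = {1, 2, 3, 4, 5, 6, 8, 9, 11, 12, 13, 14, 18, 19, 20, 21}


Aᶜ = U \ A = elements in U but not in A
U = {1, 2, 3, 4, 5, 6, 7, 8, 9, 10, 11, 12, 13, 14, 15, 16, 17, 18, 19, 20, 21}
A = {1, 2, 3, 4, 5, 6, 8, 9, 11, 12, 13, 14, 18, 19, 20, 21}
Aᶜ = {7, 10, 15, 16, 17}

Aᶜ = {7, 10, 15, 16, 17}


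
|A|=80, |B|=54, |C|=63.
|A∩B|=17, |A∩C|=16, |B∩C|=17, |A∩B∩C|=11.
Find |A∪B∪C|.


|A∪B∪C| = |A|+|B|+|C| - |A∩B|-|A∩C|-|B∩C| + |A∩B∩C|
= 80+54+63 - 17-16-17 + 11
= 197 - 50 + 11
= 158

|A ∪ B ∪ C| = 158


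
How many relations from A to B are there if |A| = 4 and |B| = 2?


A relation from A to B is any subset of A × B.
|A × B| = 4 × 2 = 8
# relations = 2^|A × B| = 2^8 = 256

Number of relations = 256


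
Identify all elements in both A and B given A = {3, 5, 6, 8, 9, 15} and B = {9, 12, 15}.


A = {3, 5, 6, 8, 9, 15}
B = {9, 12, 15}
Region: in both A and B
Elements: {9, 15}

Elements in both A and B: {9, 15}


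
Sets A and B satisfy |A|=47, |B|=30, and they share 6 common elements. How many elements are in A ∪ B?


|A ∪ B| = |A| + |B| - |A ∩ B|
= 47 + 30 - 6
= 71

|A ∪ B| = 71


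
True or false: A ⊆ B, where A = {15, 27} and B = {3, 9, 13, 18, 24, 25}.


A ⊆ B means every element of A is in B.
Elements in A not in B: {15, 27}
So A ⊄ B.

No, A ⊄ B


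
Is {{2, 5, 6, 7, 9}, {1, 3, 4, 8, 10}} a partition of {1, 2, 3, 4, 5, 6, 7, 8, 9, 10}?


A partition requires: (1) non-empty parts, (2) pairwise disjoint, (3) union = U
Parts: {2, 5, 6, 7, 9}, {1, 3, 4, 8, 10}
Union of parts: {1, 2, 3, 4, 5, 6, 7, 8, 9, 10}
U = {1, 2, 3, 4, 5, 6, 7, 8, 9, 10}
All non-empty? True
Pairwise disjoint? True
Covers U? True

Yes, valid partition


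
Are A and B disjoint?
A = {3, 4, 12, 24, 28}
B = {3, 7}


Disjoint means A ∩ B = ∅.
A ∩ B = {3}
A ∩ B ≠ ∅, so A and B are NOT disjoint.

No, A and B are not disjoint (A ∩ B = {3})


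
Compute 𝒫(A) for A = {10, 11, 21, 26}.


|A| = 4, so |P(A)| = 2^4 = 16
Enumerate subsets by cardinality (0 to 4):
∅, {10}, {11}, {21}, {26}, {10, 11}, {10, 21}, {10, 26}, {11, 21}, {11, 26}, {21, 26}, {10, 11, 21}, {10, 11, 26}, {10, 21, 26}, {11, 21, 26}, {10, 11, 21, 26}

P(A) has 16 subsets: ∅, {10}, {11}, {21}, {26}, {10, 11}, {10, 21}, {10, 26}, {11, 21}, {11, 26}, {21, 26}, {10, 11, 21}, {10, 11, 26}, {10, 21, 26}, {11, 21, 26}, {10, 11, 21, 26}


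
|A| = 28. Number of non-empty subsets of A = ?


Total subsets = 2^n = 2^28 = 268435456
Non-empty subsets exclude the empty set: 2^n - 1
= 268435456 - 1
= 268435455

Number of non-empty subsets = 268435455


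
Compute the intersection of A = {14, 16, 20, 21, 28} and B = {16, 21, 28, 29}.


A ∩ B = elements in both A and B
A = {14, 16, 20, 21, 28}
B = {16, 21, 28, 29}
A ∩ B = {16, 21, 28}

A ∩ B = {16, 21, 28}


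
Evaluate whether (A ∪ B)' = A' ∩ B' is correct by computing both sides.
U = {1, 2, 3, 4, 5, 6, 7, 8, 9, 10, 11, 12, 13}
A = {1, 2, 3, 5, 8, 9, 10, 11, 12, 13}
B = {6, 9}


LHS: A ∪ B = {1, 2, 3, 5, 6, 8, 9, 10, 11, 12, 13}
(A ∪ B)' = U \ (A ∪ B) = {4, 7}
A' = {4, 6, 7}, B' = {1, 2, 3, 4, 5, 7, 8, 10, 11, 12, 13}
Claimed RHS: A' ∩ B' = {4, 7}
Identity is VALID: LHS = RHS = {4, 7} ✓

Identity is valid. (A ∪ B)' = A' ∩ B' = {4, 7}


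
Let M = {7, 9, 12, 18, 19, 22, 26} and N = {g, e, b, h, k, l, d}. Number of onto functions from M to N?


n = |M| = 7, k = |N| = 7. Surjections via inclusion-exclusion:
S(n,k) = Σ(-1)^i × C(k,i) × (k-i)^n, i=0 to k
i=0: (-1)^0×C(7,0)×7^7 = 823543
i=1: (-1)^1×C(7,1)×6^7 = -1959552
i=2: (-1)^2×C(7,2)×5^7 = 1640625
i=3: (-1)^3×C(7,3)×4^7 = -573440
i=4: (-1)^4×C(7,4)×3^7 = 76545
i=5: (-1)^5×C(7,5)×2^7 = -2688
i=6: (-1)^6×C(7,6)×1^7 = 7
i=7: (-1)^7×C(7,7)×0^7 = 0
Total = 5040

Number of surjections = 5040


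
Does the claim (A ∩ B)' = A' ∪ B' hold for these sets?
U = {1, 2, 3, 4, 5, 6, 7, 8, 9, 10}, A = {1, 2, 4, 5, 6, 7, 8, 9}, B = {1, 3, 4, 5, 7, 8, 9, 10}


LHS: A ∩ B = {1, 4, 5, 7, 8, 9}
(A ∩ B)' = U \ (A ∩ B) = {2, 3, 6, 10}
A' = {3, 10}, B' = {2, 6}
Claimed RHS: A' ∪ B' = {2, 3, 6, 10}
Identity is VALID: LHS = RHS = {2, 3, 6, 10} ✓

Identity is valid. (A ∩ B)' = A' ∪ B' = {2, 3, 6, 10}


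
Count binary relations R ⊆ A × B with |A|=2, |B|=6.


A relation from A to B is any subset of A × B.
|A × B| = 2 × 6 = 12
# relations = 2^|A × B| = 2^12 = 4096

Number of relations = 4096


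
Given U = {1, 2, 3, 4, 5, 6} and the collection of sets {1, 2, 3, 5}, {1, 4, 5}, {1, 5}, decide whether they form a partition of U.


A partition requires: (1) non-empty parts, (2) pairwise disjoint, (3) union = U
Parts: {1, 2, 3, 5}, {1, 4, 5}, {1, 5}
Union of parts: {1, 2, 3, 4, 5}
U = {1, 2, 3, 4, 5, 6}
All non-empty? True
Pairwise disjoint? False
Covers U? False

No, not a valid partition


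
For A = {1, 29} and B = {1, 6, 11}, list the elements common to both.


A ∩ B = elements in both A and B
A = {1, 29}
B = {1, 6, 11}
A ∩ B = {1}

A ∩ B = {1}


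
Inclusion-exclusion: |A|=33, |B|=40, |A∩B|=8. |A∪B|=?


|A ∪ B| = |A| + |B| - |A ∩ B|
= 33 + 40 - 8
= 65

|A ∪ B| = 65


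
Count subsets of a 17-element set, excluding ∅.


Total subsets = 2^n = 2^17 = 131072
Non-empty subsets exclude the empty set: 2^n - 1
= 131072 - 1
= 131071

Number of non-empty subsets = 131071


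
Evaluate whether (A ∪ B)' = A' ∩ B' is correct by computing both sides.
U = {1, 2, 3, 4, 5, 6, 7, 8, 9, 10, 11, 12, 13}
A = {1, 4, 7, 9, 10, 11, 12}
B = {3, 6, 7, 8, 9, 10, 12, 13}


LHS: A ∪ B = {1, 3, 4, 6, 7, 8, 9, 10, 11, 12, 13}
(A ∪ B)' = U \ (A ∪ B) = {2, 5}
A' = {2, 3, 5, 6, 8, 13}, B' = {1, 2, 4, 5, 11}
Claimed RHS: A' ∩ B' = {2, 5}
Identity is VALID: LHS = RHS = {2, 5} ✓

Identity is valid. (A ∪ B)' = A' ∩ B' = {2, 5}


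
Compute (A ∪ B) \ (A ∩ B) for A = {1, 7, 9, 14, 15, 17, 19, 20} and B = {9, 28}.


A △ B = (A \ B) ∪ (B \ A) = elements in exactly one of A or B
A \ B = {1, 7, 14, 15, 17, 19, 20}
B \ A = {28}
A △ B = {1, 7, 14, 15, 17, 19, 20, 28}

A △ B = {1, 7, 14, 15, 17, 19, 20, 28}


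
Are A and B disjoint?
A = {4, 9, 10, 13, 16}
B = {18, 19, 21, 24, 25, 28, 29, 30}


Disjoint means A ∩ B = ∅.
A ∩ B = ∅
A ∩ B = ∅, so A and B are disjoint.

Yes, A and B are disjoint


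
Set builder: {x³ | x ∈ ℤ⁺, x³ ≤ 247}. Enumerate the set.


Checking each candidate:
Condition: positive perfect cubes ≤ 247
Result = {1, 8, 27, 64, 125, 216}

{1, 8, 27, 64, 125, 216}


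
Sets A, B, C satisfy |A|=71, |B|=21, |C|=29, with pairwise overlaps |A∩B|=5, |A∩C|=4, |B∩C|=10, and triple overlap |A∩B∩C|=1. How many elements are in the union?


|A∪B∪C| = |A|+|B|+|C| - |A∩B|-|A∩C|-|B∩C| + |A∩B∩C|
= 71+21+29 - 5-4-10 + 1
= 121 - 19 + 1
= 103

|A ∪ B ∪ C| = 103


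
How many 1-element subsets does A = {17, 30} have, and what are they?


|A| = 2, so A has C(2,1) = 2 subsets of size 1.
Enumerate by choosing 1 elements from A at a time:
{17}, {30}

1-element subsets (2 total): {17}, {30}


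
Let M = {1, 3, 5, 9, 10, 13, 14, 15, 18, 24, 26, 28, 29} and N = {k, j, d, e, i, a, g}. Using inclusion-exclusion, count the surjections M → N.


n = |M| = 13, k = |N| = 7. Surjections via inclusion-exclusion:
S(n,k) = Σ(-1)^i × C(k,i) × (k-i)^n, i=0 to k
i=0: (-1)^0×C(7,0)×7^13 = 96889010407
i=1: (-1)^1×C(7,1)×6^13 = -91424858112
i=2: (-1)^2×C(7,2)×5^13 = 25634765625
i=3: (-1)^3×C(7,3)×4^13 = -2348810240
i=4: (-1)^4×C(7,4)×3^13 = 55801305
i=5: (-1)^5×C(7,5)×2^13 = -172032
i=6: (-1)^6×C(7,6)×1^13 = 7
i=7: (-1)^7×C(7,7)×0^13 = 0
Total = 28805736960

Number of surjections = 28805736960


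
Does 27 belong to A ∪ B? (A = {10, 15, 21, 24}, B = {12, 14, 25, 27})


A = {10, 15, 21, 24}, B = {12, 14, 25, 27}
A ∪ B = all elements in A or B
A ∪ B = {10, 12, 14, 15, 21, 24, 25, 27}
Checking if 27 ∈ A ∪ B
27 is in A ∪ B → True

27 ∈ A ∪ B


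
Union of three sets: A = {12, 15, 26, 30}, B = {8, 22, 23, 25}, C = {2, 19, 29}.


A ∪ B = {8, 12, 15, 22, 23, 25, 26, 30}
(A ∪ B) ∪ C = {2, 8, 12, 15, 19, 22, 23, 25, 26, 29, 30}

A ∪ B ∪ C = {2, 8, 12, 15, 19, 22, 23, 25, 26, 29, 30}


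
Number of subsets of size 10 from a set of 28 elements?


C(n,k) = n! / (k!(n-k)!)
C(28,10) = 28! / (10!18!)
= 13123110

C(28,10) = 13123110


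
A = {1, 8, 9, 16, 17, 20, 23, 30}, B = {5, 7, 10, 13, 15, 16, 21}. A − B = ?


A \ B = elements in A but not in B
A = {1, 8, 9, 16, 17, 20, 23, 30}
B = {5, 7, 10, 13, 15, 16, 21}
Remove from A any elements in B
A \ B = {1, 8, 9, 17, 20, 23, 30}

A \ B = {1, 8, 9, 17, 20, 23, 30}


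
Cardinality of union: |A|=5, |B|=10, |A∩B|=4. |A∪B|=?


|A ∪ B| = |A| + |B| - |A ∩ B|
= 5 + 10 - 4
= 11

|A ∪ B| = 11


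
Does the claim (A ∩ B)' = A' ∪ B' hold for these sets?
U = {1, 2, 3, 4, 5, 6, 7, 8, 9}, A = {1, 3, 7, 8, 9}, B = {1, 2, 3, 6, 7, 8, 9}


LHS: A ∩ B = {1, 3, 7, 8, 9}
(A ∩ B)' = U \ (A ∩ B) = {2, 4, 5, 6}
A' = {2, 4, 5, 6}, B' = {4, 5}
Claimed RHS: A' ∪ B' = {2, 4, 5, 6}
Identity is VALID: LHS = RHS = {2, 4, 5, 6} ✓

Identity is valid. (A ∩ B)' = A' ∪ B' = {2, 4, 5, 6}


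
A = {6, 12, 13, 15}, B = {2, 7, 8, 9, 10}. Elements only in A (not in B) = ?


A = {6, 12, 13, 15}
B = {2, 7, 8, 9, 10}
Region: only in A (not in B)
Elements: {6, 12, 13, 15}

Elements only in A (not in B): {6, 12, 13, 15}


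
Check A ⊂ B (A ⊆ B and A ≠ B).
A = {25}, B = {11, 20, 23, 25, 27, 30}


A ⊂ B requires: A ⊆ B AND A ≠ B.
A ⊆ B? Yes
A = B? No
A ⊂ B: Yes (A is a proper subset of B)

Yes, A ⊂ B


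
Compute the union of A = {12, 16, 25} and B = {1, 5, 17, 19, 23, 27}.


A ∪ B = all elements in A or B (or both)
A = {12, 16, 25}
B = {1, 5, 17, 19, 23, 27}
A ∪ B = {1, 5, 12, 16, 17, 19, 23, 25, 27}

A ∪ B = {1, 5, 12, 16, 17, 19, 23, 25, 27}


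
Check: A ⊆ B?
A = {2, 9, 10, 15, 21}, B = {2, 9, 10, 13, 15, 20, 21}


A ⊆ B means every element of A is in B.
All elements of A are in B.
So A ⊆ B.

Yes, A ⊆ B


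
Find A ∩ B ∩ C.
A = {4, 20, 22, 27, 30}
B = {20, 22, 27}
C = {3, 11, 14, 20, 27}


A ∩ B = {20, 22, 27}
(A ∩ B) ∩ C = {20, 27}

A ∩ B ∩ C = {20, 27}


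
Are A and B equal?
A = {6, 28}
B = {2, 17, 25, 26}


Two sets are equal iff they have exactly the same elements.
A = {6, 28}
B = {2, 17, 25, 26}
Differences: {2, 6, 17, 25, 26, 28}
A ≠ B

No, A ≠ B


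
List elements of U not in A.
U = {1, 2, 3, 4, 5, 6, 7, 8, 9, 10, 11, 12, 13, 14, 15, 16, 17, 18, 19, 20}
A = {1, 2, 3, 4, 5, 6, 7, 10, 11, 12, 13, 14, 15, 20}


Aᶜ = U \ A = elements in U but not in A
U = {1, 2, 3, 4, 5, 6, 7, 8, 9, 10, 11, 12, 13, 14, 15, 16, 17, 18, 19, 20}
A = {1, 2, 3, 4, 5, 6, 7, 10, 11, 12, 13, 14, 15, 20}
Aᶜ = {8, 9, 16, 17, 18, 19}

Aᶜ = {8, 9, 16, 17, 18, 19}


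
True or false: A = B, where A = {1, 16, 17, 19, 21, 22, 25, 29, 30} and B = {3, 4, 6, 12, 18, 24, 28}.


Two sets are equal iff they have exactly the same elements.
A = {1, 16, 17, 19, 21, 22, 25, 29, 30}
B = {3, 4, 6, 12, 18, 24, 28}
Differences: {1, 3, 4, 6, 12, 16, 17, 18, 19, 21, 22, 24, 25, 28, 29, 30}
A ≠ B

No, A ≠ B


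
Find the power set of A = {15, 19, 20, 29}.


|A| = 4, so |P(A)| = 2^4 = 16
Enumerate subsets by cardinality (0 to 4):
∅, {15}, {19}, {20}, {29}, {15, 19}, {15, 20}, {15, 29}, {19, 20}, {19, 29}, {20, 29}, {15, 19, 20}, {15, 19, 29}, {15, 20, 29}, {19, 20, 29}, {15, 19, 20, 29}

P(A) has 16 subsets: ∅, {15}, {19}, {20}, {29}, {15, 19}, {15, 20}, {15, 29}, {19, 20}, {19, 29}, {20, 29}, {15, 19, 20}, {15, 19, 29}, {15, 20, 29}, {19, 20, 29}, {15, 19, 20, 29}


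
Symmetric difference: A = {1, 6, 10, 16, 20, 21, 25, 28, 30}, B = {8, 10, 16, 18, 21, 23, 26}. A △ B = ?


A △ B = (A \ B) ∪ (B \ A) = elements in exactly one of A or B
A \ B = {1, 6, 20, 25, 28, 30}
B \ A = {8, 18, 23, 26}
A △ B = {1, 6, 8, 18, 20, 23, 25, 26, 28, 30}

A △ B = {1, 6, 8, 18, 20, 23, 25, 26, 28, 30}


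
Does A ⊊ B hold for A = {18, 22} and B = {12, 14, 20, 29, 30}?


A ⊂ B requires: A ⊆ B AND A ≠ B.
A ⊆ B? No
A ⊄ B, so A is not a proper subset.

No, A is not a proper subset of B


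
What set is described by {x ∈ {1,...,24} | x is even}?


Checking each candidate:
Condition: even numbers in {1,...,24}
Result = {2, 4, 6, 8, 10, 12, 14, 16, 18, 20, 22, 24}

{2, 4, 6, 8, 10, 12, 14, 16, 18, 20, 22, 24}


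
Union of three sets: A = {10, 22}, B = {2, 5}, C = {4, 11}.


A ∪ B = {2, 5, 10, 22}
(A ∪ B) ∪ C = {2, 4, 5, 10, 11, 22}

A ∪ B ∪ C = {2, 4, 5, 10, 11, 22}


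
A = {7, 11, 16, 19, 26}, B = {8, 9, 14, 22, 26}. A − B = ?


A \ B = elements in A but not in B
A = {7, 11, 16, 19, 26}
B = {8, 9, 14, 22, 26}
Remove from A any elements in B
A \ B = {7, 11, 16, 19}

A \ B = {7, 11, 16, 19}


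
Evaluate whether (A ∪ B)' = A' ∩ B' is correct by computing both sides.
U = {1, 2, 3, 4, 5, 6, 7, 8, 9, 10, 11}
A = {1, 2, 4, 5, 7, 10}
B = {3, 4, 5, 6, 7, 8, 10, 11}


LHS: A ∪ B = {1, 2, 3, 4, 5, 6, 7, 8, 10, 11}
(A ∪ B)' = U \ (A ∪ B) = {9}
A' = {3, 6, 8, 9, 11}, B' = {1, 2, 9}
Claimed RHS: A' ∩ B' = {9}
Identity is VALID: LHS = RHS = {9} ✓

Identity is valid. (A ∪ B)' = A' ∩ B' = {9}


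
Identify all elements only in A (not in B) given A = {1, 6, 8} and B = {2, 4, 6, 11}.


A = {1, 6, 8}
B = {2, 4, 6, 11}
Region: only in A (not in B)
Elements: {1, 8}

Elements only in A (not in B): {1, 8}


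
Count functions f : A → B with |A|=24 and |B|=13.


Each of |A| = 24 inputs maps to any of |B| = 13 outputs.
# functions = |B|^|A| = 13^24
= 542800770374370512771595361

Number of functions = 542800770374370512771595361


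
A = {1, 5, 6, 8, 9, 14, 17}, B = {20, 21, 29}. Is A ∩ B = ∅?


Disjoint means A ∩ B = ∅.
A ∩ B = ∅
A ∩ B = ∅, so A and B are disjoint.

Yes, A and B are disjoint


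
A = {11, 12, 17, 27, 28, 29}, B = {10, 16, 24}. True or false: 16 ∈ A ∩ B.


A = {11, 12, 17, 27, 28, 29}, B = {10, 16, 24}
A ∩ B = elements in both A and B
A ∩ B = ∅
Checking if 16 ∈ A ∩ B
16 is not in A ∩ B → False

16 ∉ A ∩ B


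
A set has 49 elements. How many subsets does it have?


Number of subsets = 2^n
= 2^49
= 562949953421312

|P(A)| = 562949953421312


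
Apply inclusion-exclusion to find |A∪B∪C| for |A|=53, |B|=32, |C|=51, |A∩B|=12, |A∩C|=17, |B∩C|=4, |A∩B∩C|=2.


|A∪B∪C| = |A|+|B|+|C| - |A∩B|-|A∩C|-|B∩C| + |A∩B∩C|
= 53+32+51 - 12-17-4 + 2
= 136 - 33 + 2
= 105

|A ∪ B ∪ C| = 105


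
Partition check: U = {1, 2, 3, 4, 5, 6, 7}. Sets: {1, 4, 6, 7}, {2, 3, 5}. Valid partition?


A partition requires: (1) non-empty parts, (2) pairwise disjoint, (3) union = U
Parts: {1, 4, 6, 7}, {2, 3, 5}
Union of parts: {1, 2, 3, 4, 5, 6, 7}
U = {1, 2, 3, 4, 5, 6, 7}
All non-empty? True
Pairwise disjoint? True
Covers U? True

Yes, valid partition


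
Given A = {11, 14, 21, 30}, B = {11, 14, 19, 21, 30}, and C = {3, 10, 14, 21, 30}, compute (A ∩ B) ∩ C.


A ∩ B = {11, 14, 21, 30}
(A ∩ B) ∩ C = {14, 21, 30}

A ∩ B ∩ C = {14, 21, 30}


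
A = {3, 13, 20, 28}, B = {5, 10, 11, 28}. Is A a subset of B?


A ⊆ B means every element of A is in B.
Elements in A not in B: {3, 13, 20}
So A ⊄ B.

No, A ⊄ B


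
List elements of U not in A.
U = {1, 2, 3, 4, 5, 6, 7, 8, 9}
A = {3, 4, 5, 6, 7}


Aᶜ = U \ A = elements in U but not in A
U = {1, 2, 3, 4, 5, 6, 7, 8, 9}
A = {3, 4, 5, 6, 7}
Aᶜ = {1, 2, 8, 9}

Aᶜ = {1, 2, 8, 9}


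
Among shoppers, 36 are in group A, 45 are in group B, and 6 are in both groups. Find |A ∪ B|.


|A ∪ B| = |A| + |B| - |A ∩ B|
= 36 + 45 - 6
= 75

|A ∪ B| = 75


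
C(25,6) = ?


C(n,k) = n! / (k!(n-k)!)
C(25,6) = 25! / (6!19!)
= 177100

C(25,6) = 177100


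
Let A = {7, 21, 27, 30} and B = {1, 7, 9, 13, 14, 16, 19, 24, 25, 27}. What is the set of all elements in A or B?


A ∪ B = all elements in A or B (or both)
A = {7, 21, 27, 30}
B = {1, 7, 9, 13, 14, 16, 19, 24, 25, 27}
A ∪ B = {1, 7, 9, 13, 14, 16, 19, 21, 24, 25, 27, 30}

A ∪ B = {1, 7, 9, 13, 14, 16, 19, 21, 24, 25, 27, 30}


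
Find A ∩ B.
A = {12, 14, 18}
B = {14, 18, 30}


A ∩ B = elements in both A and B
A = {12, 14, 18}
B = {14, 18, 30}
A ∩ B = {14, 18}

A ∩ B = {14, 18}


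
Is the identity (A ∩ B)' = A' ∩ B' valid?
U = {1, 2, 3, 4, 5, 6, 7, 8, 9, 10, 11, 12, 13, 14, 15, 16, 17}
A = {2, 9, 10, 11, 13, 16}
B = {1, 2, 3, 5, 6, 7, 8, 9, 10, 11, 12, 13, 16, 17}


LHS: A ∩ B = {2, 9, 10, 11, 13, 16}
(A ∩ B)' = U \ (A ∩ B) = {1, 3, 4, 5, 6, 7, 8, 12, 14, 15, 17}
A' = {1, 3, 4, 5, 6, 7, 8, 12, 14, 15, 17}, B' = {4, 14, 15}
Claimed RHS: A' ∩ B' = {4, 14, 15}
Identity is INVALID: LHS = {1, 3, 4, 5, 6, 7, 8, 12, 14, 15, 17} but the RHS claimed here equals {4, 14, 15}. The correct form is (A ∩ B)' = A' ∪ B'.

Identity is invalid: (A ∩ B)' = {1, 3, 4, 5, 6, 7, 8, 12, 14, 15, 17} but A' ∩ B' = {4, 14, 15}. The correct De Morgan law is (A ∩ B)' = A' ∪ B'.


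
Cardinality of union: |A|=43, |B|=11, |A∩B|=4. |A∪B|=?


|A ∪ B| = |A| + |B| - |A ∩ B|
= 43 + 11 - 4
= 50

|A ∪ B| = 50


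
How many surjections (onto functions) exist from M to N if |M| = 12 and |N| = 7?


n = |M| = 12, k = |N| = 7. Surjections via inclusion-exclusion:
S(n,k) = Σ(-1)^i × C(k,i) × (k-i)^n, i=0 to k
i=0: (-1)^0×C(7,0)×7^12 = 13841287201
i=1: (-1)^1×C(7,1)×6^12 = -15237476352
i=2: (-1)^2×C(7,2)×5^12 = 5126953125
i=3: (-1)^3×C(7,3)×4^12 = -587202560
i=4: (-1)^4×C(7,4)×3^12 = 18600435
i=5: (-1)^5×C(7,5)×2^12 = -86016
i=6: (-1)^6×C(7,6)×1^12 = 7
i=7: (-1)^7×C(7,7)×0^12 = 0
Total = 3162075840

Number of surjections = 3162075840


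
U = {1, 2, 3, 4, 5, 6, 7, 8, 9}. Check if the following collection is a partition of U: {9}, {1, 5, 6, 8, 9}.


A partition requires: (1) non-empty parts, (2) pairwise disjoint, (3) union = U
Parts: {9}, {1, 5, 6, 8, 9}
Union of parts: {1, 5, 6, 8, 9}
U = {1, 2, 3, 4, 5, 6, 7, 8, 9}
All non-empty? True
Pairwise disjoint? False
Covers U? False

No, not a valid partition


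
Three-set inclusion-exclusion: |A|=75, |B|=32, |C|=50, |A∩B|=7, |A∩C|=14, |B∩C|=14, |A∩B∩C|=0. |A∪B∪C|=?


|A∪B∪C| = |A|+|B|+|C| - |A∩B|-|A∩C|-|B∩C| + |A∩B∩C|
= 75+32+50 - 7-14-14 + 0
= 157 - 35 + 0
= 122

|A ∪ B ∪ C| = 122


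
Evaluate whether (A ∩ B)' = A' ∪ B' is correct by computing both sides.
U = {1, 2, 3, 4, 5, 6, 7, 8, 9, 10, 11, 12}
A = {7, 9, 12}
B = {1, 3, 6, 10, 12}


LHS: A ∩ B = {12}
(A ∩ B)' = U \ (A ∩ B) = {1, 2, 3, 4, 5, 6, 7, 8, 9, 10, 11}
A' = {1, 2, 3, 4, 5, 6, 8, 10, 11}, B' = {2, 4, 5, 7, 8, 9, 11}
Claimed RHS: A' ∪ B' = {1, 2, 3, 4, 5, 6, 7, 8, 9, 10, 11}
Identity is VALID: LHS = RHS = {1, 2, 3, 4, 5, 6, 7, 8, 9, 10, 11} ✓

Identity is valid. (A ∩ B)' = A' ∪ B' = {1, 2, 3, 4, 5, 6, 7, 8, 9, 10, 11}


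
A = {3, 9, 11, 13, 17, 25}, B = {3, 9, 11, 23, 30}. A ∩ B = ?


A ∩ B = elements in both A and B
A = {3, 9, 11, 13, 17, 25}
B = {3, 9, 11, 23, 30}
A ∩ B = {3, 9, 11}

A ∩ B = {3, 9, 11}


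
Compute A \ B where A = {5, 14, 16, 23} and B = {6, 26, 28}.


A \ B = elements in A but not in B
A = {5, 14, 16, 23}
B = {6, 26, 28}
Remove from A any elements in B
A \ B = {5, 14, 16, 23}

A \ B = {5, 14, 16, 23}


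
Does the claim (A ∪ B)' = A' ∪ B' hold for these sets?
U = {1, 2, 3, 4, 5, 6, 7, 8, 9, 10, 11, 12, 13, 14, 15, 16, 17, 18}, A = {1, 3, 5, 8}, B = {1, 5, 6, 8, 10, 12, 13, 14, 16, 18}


LHS: A ∪ B = {1, 3, 5, 6, 8, 10, 12, 13, 14, 16, 18}
(A ∪ B)' = U \ (A ∪ B) = {2, 4, 7, 9, 11, 15, 17}
A' = {2, 4, 6, 7, 9, 10, 11, 12, 13, 14, 15, 16, 17, 18}, B' = {2, 3, 4, 7, 9, 11, 15, 17}
Claimed RHS: A' ∪ B' = {2, 3, 4, 6, 7, 9, 10, 11, 12, 13, 14, 15, 16, 17, 18}
Identity is INVALID: LHS = {2, 4, 7, 9, 11, 15, 17} but the RHS claimed here equals {2, 3, 4, 6, 7, 9, 10, 11, 12, 13, 14, 15, 16, 17, 18}. The correct form is (A ∪ B)' = A' ∩ B'.

Identity is invalid: (A ∪ B)' = {2, 4, 7, 9, 11, 15, 17} but A' ∪ B' = {2, 3, 4, 6, 7, 9, 10, 11, 12, 13, 14, 15, 16, 17, 18}. The correct De Morgan law is (A ∪ B)' = A' ∩ B'.


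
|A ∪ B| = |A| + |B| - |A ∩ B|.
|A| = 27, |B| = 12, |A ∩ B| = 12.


|A ∪ B| = |A| + |B| - |A ∩ B|
= 27 + 12 - 12
= 27

|A ∪ B| = 27


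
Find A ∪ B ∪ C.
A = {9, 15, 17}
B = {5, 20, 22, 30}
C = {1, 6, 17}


A ∪ B = {5, 9, 15, 17, 20, 22, 30}
(A ∪ B) ∪ C = {1, 5, 6, 9, 15, 17, 20, 22, 30}

A ∪ B ∪ C = {1, 5, 6, 9, 15, 17, 20, 22, 30}


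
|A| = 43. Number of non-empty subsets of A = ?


Total subsets = 2^n = 2^43 = 8796093022208
Non-empty subsets exclude the empty set: 2^n - 1
= 8796093022208 - 1
= 8796093022207

Number of non-empty subsets = 8796093022207


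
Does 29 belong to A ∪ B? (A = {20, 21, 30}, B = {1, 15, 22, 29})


A = {20, 21, 30}, B = {1, 15, 22, 29}
A ∪ B = all elements in A or B
A ∪ B = {1, 15, 20, 21, 22, 29, 30}
Checking if 29 ∈ A ∪ B
29 is in A ∪ B → True

29 ∈ A ∪ B


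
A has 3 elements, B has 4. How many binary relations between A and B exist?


A relation from A to B is any subset of A × B.
|A × B| = 3 × 4 = 12
# relations = 2^|A × B| = 2^12 = 4096

Number of relations = 4096


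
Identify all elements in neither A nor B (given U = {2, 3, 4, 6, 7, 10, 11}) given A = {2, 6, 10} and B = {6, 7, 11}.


A = {2, 6, 10}
B = {6, 7, 11}
Region: in neither A nor B (given U = {2, 3, 4, 6, 7, 10, 11})
Elements: {3, 4}

Elements in neither A nor B (given U = {2, 3, 4, 6, 7, 10, 11}): {3, 4}


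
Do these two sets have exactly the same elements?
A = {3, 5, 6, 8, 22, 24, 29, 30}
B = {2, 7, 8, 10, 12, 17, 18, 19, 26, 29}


Two sets are equal iff they have exactly the same elements.
A = {3, 5, 6, 8, 22, 24, 29, 30}
B = {2, 7, 8, 10, 12, 17, 18, 19, 26, 29}
Differences: {2, 3, 5, 6, 7, 10, 12, 17, 18, 19, 22, 24, 26, 30}
A ≠ B

No, A ≠ B


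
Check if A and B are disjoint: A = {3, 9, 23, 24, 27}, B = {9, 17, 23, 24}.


Disjoint means A ∩ B = ∅.
A ∩ B = {9, 23, 24}
A ∩ B ≠ ∅, so A and B are NOT disjoint.

No, A and B are not disjoint (A ∩ B = {9, 23, 24})


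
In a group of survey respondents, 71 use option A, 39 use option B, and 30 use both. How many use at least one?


|A ∪ B| = |A| + |B| - |A ∩ B|
= 71 + 39 - 30
= 80

|A ∪ B| = 80


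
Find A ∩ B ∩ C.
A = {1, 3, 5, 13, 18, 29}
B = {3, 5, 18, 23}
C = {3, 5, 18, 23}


A ∩ B = {3, 5, 18}
(A ∩ B) ∩ C = {3, 5, 18}

A ∩ B ∩ C = {3, 5, 18}


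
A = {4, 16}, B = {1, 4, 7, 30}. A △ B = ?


A △ B = (A \ B) ∪ (B \ A) = elements in exactly one of A or B
A \ B = {16}
B \ A = {1, 7, 30}
A △ B = {1, 7, 16, 30}

A △ B = {1, 7, 16, 30}


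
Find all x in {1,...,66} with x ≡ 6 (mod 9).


Checking each candidate:
Condition: x in {1,...,66} with x ≡ 6 (mod 9)
Result = {6, 15, 24, 33, 42, 51, 60}

{6, 15, 24, 33, 42, 51, 60}


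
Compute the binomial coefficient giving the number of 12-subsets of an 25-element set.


C(n,k) = n! / (k!(n-k)!)
C(25,12) = 25! / (12!13!)
= 5200300

C(25,12) = 5200300


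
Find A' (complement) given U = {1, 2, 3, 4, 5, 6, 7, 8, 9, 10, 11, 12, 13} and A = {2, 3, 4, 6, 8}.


Aᶜ = U \ A = elements in U but not in A
U = {1, 2, 3, 4, 5, 6, 7, 8, 9, 10, 11, 12, 13}
A = {2, 3, 4, 6, 8}
Aᶜ = {1, 5, 7, 9, 10, 11, 12, 13}

Aᶜ = {1, 5, 7, 9, 10, 11, 12, 13}


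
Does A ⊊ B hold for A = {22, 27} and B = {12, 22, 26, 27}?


A ⊂ B requires: A ⊆ B AND A ≠ B.
A ⊆ B? Yes
A = B? No
A ⊂ B: Yes (A is a proper subset of B)

Yes, A ⊂ B


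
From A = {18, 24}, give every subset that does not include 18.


A subset of A that omits 18 is a subset of A \ {18}, so there are 2^(n-1) = 2^1 = 2 of them.
Subsets excluding 18: ∅, {24}

Subsets excluding 18 (2 total): ∅, {24}


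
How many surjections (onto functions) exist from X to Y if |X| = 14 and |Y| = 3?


n = |X| = 14, k = |Y| = 3. Surjections via inclusion-exclusion:
S(n,k) = Σ(-1)^i × C(k,i) × (k-i)^n, i=0 to k
i=0: (-1)^0×C(3,0)×3^14 = 4782969
i=1: (-1)^1×C(3,1)×2^14 = -49152
i=2: (-1)^2×C(3,2)×1^14 = 3
i=3: (-1)^3×C(3,3)×0^14 = 0
Total = 4733820

Number of surjections = 4733820


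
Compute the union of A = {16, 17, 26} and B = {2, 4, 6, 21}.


A ∪ B = all elements in A or B (or both)
A = {16, 17, 26}
B = {2, 4, 6, 21}
A ∪ B = {2, 4, 6, 16, 17, 21, 26}

A ∪ B = {2, 4, 6, 16, 17, 21, 26}


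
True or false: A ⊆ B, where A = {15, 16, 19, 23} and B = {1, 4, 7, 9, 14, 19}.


A ⊆ B means every element of A is in B.
Elements in A not in B: {15, 16, 23}
So A ⊄ B.

No, A ⊄ B


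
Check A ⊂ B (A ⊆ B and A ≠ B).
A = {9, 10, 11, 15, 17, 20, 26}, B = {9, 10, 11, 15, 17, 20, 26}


A ⊂ B requires: A ⊆ B AND A ≠ B.
A ⊆ B? Yes
A = B? Yes
A = B, so A is not a PROPER subset.

No, A is not a proper subset of B


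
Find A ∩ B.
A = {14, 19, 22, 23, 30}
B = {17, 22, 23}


A ∩ B = elements in both A and B
A = {14, 19, 22, 23, 30}
B = {17, 22, 23}
A ∩ B = {22, 23}

A ∩ B = {22, 23}


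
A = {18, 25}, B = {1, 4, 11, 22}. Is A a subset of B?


A ⊆ B means every element of A is in B.
Elements in A not in B: {18, 25}
So A ⊄ B.

No, A ⊄ B


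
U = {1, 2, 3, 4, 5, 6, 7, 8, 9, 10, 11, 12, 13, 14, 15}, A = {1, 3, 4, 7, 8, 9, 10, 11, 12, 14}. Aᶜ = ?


Aᶜ = U \ A = elements in U but not in A
U = {1, 2, 3, 4, 5, 6, 7, 8, 9, 10, 11, 12, 13, 14, 15}
A = {1, 3, 4, 7, 8, 9, 10, 11, 12, 14}
Aᶜ = {2, 5, 6, 13, 15}

Aᶜ = {2, 5, 6, 13, 15}


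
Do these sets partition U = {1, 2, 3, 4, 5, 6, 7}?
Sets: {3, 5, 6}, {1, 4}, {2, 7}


A partition requires: (1) non-empty parts, (2) pairwise disjoint, (3) union = U
Parts: {3, 5, 6}, {1, 4}, {2, 7}
Union of parts: {1, 2, 3, 4, 5, 6, 7}
U = {1, 2, 3, 4, 5, 6, 7}
All non-empty? True
Pairwise disjoint? True
Covers U? True

Yes, valid partition


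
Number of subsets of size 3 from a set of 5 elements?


C(n,k) = n! / (k!(n-k)!)
C(5,3) = 5! / (3!2!)
= 10

C(5,3) = 10


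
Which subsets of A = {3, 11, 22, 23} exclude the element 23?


A subset of A that omits 23 is a subset of A \ {23}, so there are 2^(n-1) = 2^3 = 8 of them.
Subsets excluding 23: ∅, {3}, {11}, {22}, {3, 11}, {3, 22}, {11, 22}, {3, 11, 22}

Subsets excluding 23 (8 total): ∅, {3}, {11}, {22}, {3, 11}, {3, 22}, {11, 22}, {3, 11, 22}


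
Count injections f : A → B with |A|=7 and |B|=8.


An injection sends each of |A| = 7 inputs to a distinct output in B.
# injections = |B|·(|B|-1)·…·(|B|-|A|+1) = 8! / (8 - 7)!
= 8 × 7 × 6 × 5 × 4 × 3 × 2
= 40320

Number of injections = 40320


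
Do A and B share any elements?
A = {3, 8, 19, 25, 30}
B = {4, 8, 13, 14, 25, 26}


Disjoint means A ∩ B = ∅.
A ∩ B = {8, 25}
A ∩ B ≠ ∅, so A and B are NOT disjoint.

Yes — A and B share the element(s) of A ∩ B = {8, 25}, so they are not disjoint


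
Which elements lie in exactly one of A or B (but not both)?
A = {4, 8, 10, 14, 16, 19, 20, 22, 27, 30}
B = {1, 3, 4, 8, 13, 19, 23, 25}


A △ B = (A \ B) ∪ (B \ A) = elements in exactly one of A or B
A \ B = {10, 14, 16, 20, 22, 27, 30}
B \ A = {1, 3, 13, 23, 25}
A △ B = {1, 3, 10, 13, 14, 16, 20, 22, 23, 25, 27, 30}

A △ B = {1, 3, 10, 13, 14, 16, 20, 22, 23, 25, 27, 30}


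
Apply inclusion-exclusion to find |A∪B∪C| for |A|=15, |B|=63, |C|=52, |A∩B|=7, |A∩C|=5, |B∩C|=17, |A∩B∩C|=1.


|A∪B∪C| = |A|+|B|+|C| - |A∩B|-|A∩C|-|B∩C| + |A∩B∩C|
= 15+63+52 - 7-5-17 + 1
= 130 - 29 + 1
= 102

|A ∪ B ∪ C| = 102


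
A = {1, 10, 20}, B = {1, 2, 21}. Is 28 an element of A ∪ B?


A = {1, 10, 20}, B = {1, 2, 21}
A ∪ B = all elements in A or B
A ∪ B = {1, 2, 10, 20, 21}
Checking if 28 ∈ A ∪ B
28 is not in A ∪ B → False

28 ∉ A ∪ B


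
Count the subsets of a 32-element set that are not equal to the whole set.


Total subsets = 2^n = 2^32 = 4294967296
Proper subsets exclude the set itself: 2^n - 1
= 4294967296 - 1
= 4294967295

Number of proper subsets = 4294967295


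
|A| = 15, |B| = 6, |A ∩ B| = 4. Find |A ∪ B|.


|A ∪ B| = |A| + |B| - |A ∩ B|
= 15 + 6 - 4
= 17

|A ∪ B| = 17


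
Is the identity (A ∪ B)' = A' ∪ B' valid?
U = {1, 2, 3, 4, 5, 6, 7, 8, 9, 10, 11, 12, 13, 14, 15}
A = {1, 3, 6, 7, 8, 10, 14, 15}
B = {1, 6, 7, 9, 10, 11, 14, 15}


LHS: A ∪ B = {1, 3, 6, 7, 8, 9, 10, 11, 14, 15}
(A ∪ B)' = U \ (A ∪ B) = {2, 4, 5, 12, 13}
A' = {2, 4, 5, 9, 11, 12, 13}, B' = {2, 3, 4, 5, 8, 12, 13}
Claimed RHS: A' ∪ B' = {2, 3, 4, 5, 8, 9, 11, 12, 13}
Identity is INVALID: LHS = {2, 4, 5, 12, 13} but the RHS claimed here equals {2, 3, 4, 5, 8, 9, 11, 12, 13}. The correct form is (A ∪ B)' = A' ∩ B'.

Identity is invalid: (A ∪ B)' = {2, 4, 5, 12, 13} but A' ∪ B' = {2, 3, 4, 5, 8, 9, 11, 12, 13}. The correct De Morgan law is (A ∪ B)' = A' ∩ B'.


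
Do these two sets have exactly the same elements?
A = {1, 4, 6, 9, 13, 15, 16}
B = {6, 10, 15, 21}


Two sets are equal iff they have exactly the same elements.
A = {1, 4, 6, 9, 13, 15, 16}
B = {6, 10, 15, 21}
Differences: {1, 4, 9, 10, 13, 16, 21}
A ≠ B

No, A ≠ B


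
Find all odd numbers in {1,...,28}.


Checking each candidate:
Condition: odd numbers in {1,...,28}
Result = {1, 3, 5, 7, 9, 11, 13, 15, 17, 19, 21, 23, 25, 27}

{1, 3, 5, 7, 9, 11, 13, 15, 17, 19, 21, 23, 25, 27}


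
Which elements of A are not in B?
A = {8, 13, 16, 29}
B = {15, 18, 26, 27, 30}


A \ B = elements in A but not in B
A = {8, 13, 16, 29}
B = {15, 18, 26, 27, 30}
Remove from A any elements in B
A \ B = {8, 13, 16, 29}

A \ B = {8, 13, 16, 29}


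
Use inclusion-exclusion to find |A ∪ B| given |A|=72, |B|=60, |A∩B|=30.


|A ∪ B| = |A| + |B| - |A ∩ B|
= 72 + 60 - 30
= 102

|A ∪ B| = 102
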